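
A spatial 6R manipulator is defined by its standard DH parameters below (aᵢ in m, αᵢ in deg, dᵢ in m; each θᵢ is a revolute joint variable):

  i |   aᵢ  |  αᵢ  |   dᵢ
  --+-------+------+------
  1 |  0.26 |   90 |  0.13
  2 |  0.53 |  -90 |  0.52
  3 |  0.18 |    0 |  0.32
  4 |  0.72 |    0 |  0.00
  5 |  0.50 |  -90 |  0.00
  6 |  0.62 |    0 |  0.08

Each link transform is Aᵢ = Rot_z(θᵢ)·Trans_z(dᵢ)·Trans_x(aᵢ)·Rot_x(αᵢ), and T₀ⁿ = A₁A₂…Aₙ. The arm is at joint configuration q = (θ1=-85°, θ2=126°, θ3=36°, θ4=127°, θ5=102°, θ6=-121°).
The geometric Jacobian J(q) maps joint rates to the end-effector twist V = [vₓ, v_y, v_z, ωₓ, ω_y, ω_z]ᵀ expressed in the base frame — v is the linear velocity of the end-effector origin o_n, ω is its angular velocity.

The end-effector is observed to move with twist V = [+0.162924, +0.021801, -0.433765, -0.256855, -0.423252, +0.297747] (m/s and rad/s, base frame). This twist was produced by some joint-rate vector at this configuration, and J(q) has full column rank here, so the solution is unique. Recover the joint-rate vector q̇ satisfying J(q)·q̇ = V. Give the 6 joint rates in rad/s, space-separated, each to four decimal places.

o_n = [-0.4292, 0.4230, -0.3292]
J₁: ẑ×o_n = [-0.4230, -0.4292, 0.0000], ω = ẑ
J2: z=[-0.9962, -0.0872, 0.0000] o=[0.0227, -0.2590, 0.1300] → [0.0400, -0.4574, -0.7188, -0.9962, -0.0872, 0.0000]
J3: z=[-0.0705, 0.8059, -0.5878] o=[-0.5225, 0.0060, 0.5588] → [-0.4705, -0.1175, -0.1046, -0.0705, 0.8059, -0.5878]
J4: z=[-0.0705, 0.8059, -0.5878] o=[-0.4471, 0.3584, 0.4885] → [-0.6210, -0.0682, -0.0190, -0.0705, 0.8059, -0.5878]
J5: z=[-0.0705, 0.8059, -0.5878] o=[-0.2022, -0.0264, -0.0685] → [0.0541, 0.1150, 0.1513, -0.0705, 0.8059, -0.5878]
J6: z=[-0.1379, 0.5757, 0.8059] o=[-0.6961, -0.0954, -0.1038] → [-0.5475, 0.1841, -0.2252, -0.1379, 0.5757, 0.8059]
q̇ = J⁺·V = [-0.4270, 0.2620, 0.8460, -0.9620, -0.6330, 0.3530]

-0.4270 0.2620 0.8460 -0.9620 -0.6330 0.3530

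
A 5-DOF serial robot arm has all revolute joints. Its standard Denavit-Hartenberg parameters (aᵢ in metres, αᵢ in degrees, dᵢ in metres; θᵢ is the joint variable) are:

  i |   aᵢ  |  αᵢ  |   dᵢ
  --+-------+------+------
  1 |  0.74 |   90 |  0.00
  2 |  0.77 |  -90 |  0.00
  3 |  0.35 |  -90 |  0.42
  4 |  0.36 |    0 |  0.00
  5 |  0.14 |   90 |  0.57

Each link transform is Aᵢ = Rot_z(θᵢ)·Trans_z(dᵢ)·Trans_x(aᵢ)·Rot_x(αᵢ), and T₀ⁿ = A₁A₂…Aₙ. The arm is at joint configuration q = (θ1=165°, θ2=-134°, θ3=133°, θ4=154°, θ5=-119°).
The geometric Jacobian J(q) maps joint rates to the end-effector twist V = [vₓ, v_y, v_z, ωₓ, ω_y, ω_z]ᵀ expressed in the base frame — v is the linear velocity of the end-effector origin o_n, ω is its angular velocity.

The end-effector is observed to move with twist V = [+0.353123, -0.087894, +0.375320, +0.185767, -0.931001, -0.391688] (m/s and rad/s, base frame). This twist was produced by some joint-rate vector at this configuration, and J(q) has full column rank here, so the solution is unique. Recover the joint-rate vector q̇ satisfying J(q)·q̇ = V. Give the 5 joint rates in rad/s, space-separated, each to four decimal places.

-0.4530 -0.6200 -0.3450 -0.9550 0.6160

o_n = [-0.5949, 0.4550, -0.3111]
J₁: ẑ×o_n = [-0.4550, -0.5949, 0.0000], ω = ẑ
J2: z=[0.2588, 0.9659, 0.0000] o=[-0.7148, 0.1915, 0.0000] → [-0.3005, 0.0805, -0.0476, 0.2588, 0.9659, 0.0000]
J3: z=[-0.6948, 0.1862, -0.6947] o=[-0.1981, 0.0531, -0.5539] → [0.3244, 0.4443, -0.2054, -0.6948, 0.1862, -0.6947]
J4: z=[-0.3142, 0.7903, 0.5261] o=[-0.7164, -0.0731, -0.6739] → [0.0089, 0.1779, -0.2619, -0.3142, 0.7903, 0.5261]
J5: z=[-0.3142, 0.7903, 0.5261] o=[-0.3974, 0.0865, -0.7231] → [0.1316, 0.0255, 0.0403, -0.3142, 0.7903, 0.5261]
q̇ = J⁺·V = [-0.4530, -0.6200, -0.3450, -0.9550, 0.6160]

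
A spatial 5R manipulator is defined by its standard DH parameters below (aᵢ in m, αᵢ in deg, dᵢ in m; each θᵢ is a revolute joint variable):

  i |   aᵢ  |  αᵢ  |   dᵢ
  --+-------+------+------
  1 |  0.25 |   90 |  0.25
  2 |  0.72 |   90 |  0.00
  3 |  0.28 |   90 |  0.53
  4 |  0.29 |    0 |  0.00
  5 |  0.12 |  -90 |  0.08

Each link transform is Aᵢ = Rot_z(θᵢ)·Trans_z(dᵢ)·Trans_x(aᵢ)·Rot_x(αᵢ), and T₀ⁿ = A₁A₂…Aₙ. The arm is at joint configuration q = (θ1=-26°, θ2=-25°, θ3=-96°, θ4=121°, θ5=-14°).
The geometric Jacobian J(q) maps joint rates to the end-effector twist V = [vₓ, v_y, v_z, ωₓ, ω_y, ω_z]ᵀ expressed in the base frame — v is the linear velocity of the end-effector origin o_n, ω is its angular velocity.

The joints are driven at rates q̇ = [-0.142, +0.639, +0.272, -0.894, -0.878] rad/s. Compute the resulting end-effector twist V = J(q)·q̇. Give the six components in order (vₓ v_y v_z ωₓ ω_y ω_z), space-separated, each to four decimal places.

o_n = [0.4369, -0.1167, -0.8261]
J₁: ẑ×o_n = [0.1167, 0.4369, -0.0000], ω = ẑ
J2: z=[-0.4384, -0.8988, 0.0000] o=[0.2247, -0.1096, 0.2500] → [0.9672, -0.4717, 0.1938, -0.4384, -0.8988, 0.0000]
J3: z=[-0.3798, 0.1853, -0.9063] o=[0.8112, -0.3956, -0.0543] → [0.1099, 0.0461, -0.0366, -0.3798, 0.1853, -0.9063]
J4: z=[-0.8559, 0.3012, 0.4203] o=[0.7081, -0.0355, -0.5223] → [-0.0574, -0.3740, 0.1511, -0.8559, 0.3012, 0.4203]
J5: z=[-0.8559, 0.3012, 0.4203] o=[0.5613, -0.1292, -0.7541] → [-0.0269, -0.1138, 0.0267, -0.8559, 0.3012, 0.4203]
V = J·q̇ = [0.7063, 0.0834, -0.0447, 1.1333, -1.0576, -1.1333]

0.7063 0.0834 -0.0447 1.1333 -1.0576 -1.1333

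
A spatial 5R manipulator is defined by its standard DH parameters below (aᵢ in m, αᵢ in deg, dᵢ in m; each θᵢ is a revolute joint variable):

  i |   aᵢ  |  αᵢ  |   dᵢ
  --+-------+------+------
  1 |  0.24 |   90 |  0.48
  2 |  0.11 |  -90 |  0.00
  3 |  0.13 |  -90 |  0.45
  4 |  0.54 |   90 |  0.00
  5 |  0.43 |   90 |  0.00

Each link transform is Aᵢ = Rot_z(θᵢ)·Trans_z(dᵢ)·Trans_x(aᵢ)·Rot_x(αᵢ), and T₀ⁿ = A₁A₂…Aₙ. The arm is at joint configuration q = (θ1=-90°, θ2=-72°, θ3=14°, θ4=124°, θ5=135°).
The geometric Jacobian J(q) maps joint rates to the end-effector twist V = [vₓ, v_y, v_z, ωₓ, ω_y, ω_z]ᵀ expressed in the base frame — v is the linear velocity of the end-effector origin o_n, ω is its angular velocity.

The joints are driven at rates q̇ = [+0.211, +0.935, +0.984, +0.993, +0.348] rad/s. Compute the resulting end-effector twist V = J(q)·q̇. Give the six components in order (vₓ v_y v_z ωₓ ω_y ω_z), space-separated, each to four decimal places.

o_n = [0.2946, -0.4926, 0.5257]
J₁: ẑ×o_n = [0.4926, 0.2946, -0.0000], ω = ẑ
J2: z=[-1.0000, -0.0000, 0.0000] o=[0.0000, -0.2400, 0.4800] → [0.0000, 0.0457, 0.2526, -1.0000, -0.0000, 0.0000]
J3: z=[0.0000, -0.9511, 0.3090] o=[0.0000, -0.2740, 0.3754] → [-0.0754, 0.0910, 0.2801, 0.0000, -0.9511, 0.3090]
J4: z=[0.9703, 0.0748, 0.2301] o=[0.0314, -0.7409, 0.3945] → [-0.0473, -0.0668, 0.2213, 0.9703, 0.0748, 0.2301]
J5: z=[0.2006, 0.2832, -0.9378] o=[-0.0416, -0.2246, 0.5348] → [-0.2539, -0.3134, -0.1490, 0.2006, 0.2832, -0.9378]
V = J·q̇ = [-0.1056, 0.0190, 0.6797, 0.0983, -0.7630, 0.4172]

-0.1056 0.0190 0.6797 0.0983 -0.7630 0.4172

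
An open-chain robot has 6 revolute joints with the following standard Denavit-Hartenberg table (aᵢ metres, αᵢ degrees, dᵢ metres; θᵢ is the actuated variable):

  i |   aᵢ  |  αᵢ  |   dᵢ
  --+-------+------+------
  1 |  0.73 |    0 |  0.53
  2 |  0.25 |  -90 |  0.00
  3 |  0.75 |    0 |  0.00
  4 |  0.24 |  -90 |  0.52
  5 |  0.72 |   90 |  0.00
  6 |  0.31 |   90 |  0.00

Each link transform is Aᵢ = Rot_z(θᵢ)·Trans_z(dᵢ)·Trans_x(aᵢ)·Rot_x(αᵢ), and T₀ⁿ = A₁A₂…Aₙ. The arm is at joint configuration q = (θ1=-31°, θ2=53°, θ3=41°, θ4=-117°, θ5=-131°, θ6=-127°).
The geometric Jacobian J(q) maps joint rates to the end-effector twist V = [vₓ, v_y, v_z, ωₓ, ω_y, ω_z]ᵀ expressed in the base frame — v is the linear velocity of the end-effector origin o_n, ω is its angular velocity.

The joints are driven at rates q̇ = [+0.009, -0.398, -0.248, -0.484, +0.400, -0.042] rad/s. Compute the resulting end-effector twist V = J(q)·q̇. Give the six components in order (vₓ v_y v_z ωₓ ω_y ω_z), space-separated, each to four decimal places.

o_n = [0.7893, 0.6852, -0.0088]
J₁: ẑ×o_n = [-0.6852, 0.7893, 0.0000], ω = ẑ
J2: z=[0.0000, 0.0000, 1.0000] o=[0.6257, -0.3760, 0.5300] → [-1.0611, 0.1636, 0.0000, 0.0000, 0.0000, 1.0000]
J3: z=[-0.3746, 0.9272, 0.0000] o=[0.8575, -0.2823, 0.5300] → [-0.4996, -0.2019, -0.2992, -0.3746, 0.9272, 0.0000]
J4: z=[-0.3746, 0.9272, 0.0000] o=[1.3823, -0.0703, 0.0380] → [-0.0434, -0.0175, 0.2668, -0.3746, 0.9272, 0.0000]
J5: z=[0.8996, 0.3635, -0.2419] o=[1.2414, 0.4336, 0.2708] → [-0.0408, 0.3610, 0.3906, 0.8996, 0.3635, -0.2419]
J6: z=[0.0765, -0.6767, -0.7323] o=[0.9319, 0.8946, -0.1875] → [-0.2743, 0.0907, -0.1125, 0.0765, -0.6767, -0.7323]
V = J·q̇ = [0.5563, 0.1411, 0.1060, 0.6309, -0.5049, -0.4550]

0.5563 0.1411 0.1060 0.6309 -0.5049 -0.4550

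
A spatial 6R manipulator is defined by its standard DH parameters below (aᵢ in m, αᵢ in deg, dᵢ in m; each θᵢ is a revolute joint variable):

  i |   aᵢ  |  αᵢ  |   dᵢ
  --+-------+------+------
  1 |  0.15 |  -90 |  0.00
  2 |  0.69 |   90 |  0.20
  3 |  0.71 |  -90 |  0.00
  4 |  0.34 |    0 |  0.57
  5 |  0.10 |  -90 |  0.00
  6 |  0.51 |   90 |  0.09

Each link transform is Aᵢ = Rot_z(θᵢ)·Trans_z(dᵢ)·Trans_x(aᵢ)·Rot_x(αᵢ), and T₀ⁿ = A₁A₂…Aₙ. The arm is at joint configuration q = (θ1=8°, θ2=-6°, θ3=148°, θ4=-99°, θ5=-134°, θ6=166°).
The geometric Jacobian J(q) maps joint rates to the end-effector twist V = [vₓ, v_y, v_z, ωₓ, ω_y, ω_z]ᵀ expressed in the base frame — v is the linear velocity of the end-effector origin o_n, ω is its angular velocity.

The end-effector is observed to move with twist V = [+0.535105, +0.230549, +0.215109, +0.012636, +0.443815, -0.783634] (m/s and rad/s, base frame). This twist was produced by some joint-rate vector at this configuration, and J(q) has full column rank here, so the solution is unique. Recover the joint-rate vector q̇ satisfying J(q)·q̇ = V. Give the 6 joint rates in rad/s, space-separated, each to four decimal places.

-0.9040 0.7500 -0.0680 0.0590 0.1600 0.2990

o_n = [-0.2008, 0.2314, 0.6759]
J₁: ẑ×o_n = [-0.2314, -0.2008, 0.0000], ω = ẑ
J2: z=[-0.1392, 0.9903, 0.0000] o=[0.1485, 0.0209, 0.0000] → [0.6693, 0.0941, 0.3166, -0.1392, 0.9903, 0.0000]
J3: z=[-0.1035, -0.0145, 0.9945] o=[0.8002, 0.3144, 0.0721] → [0.0738, -0.9331, -0.0060, -0.1035, -0.0145, 0.9945]
J4: z=[-0.4039, -0.9131, -0.0554] o=[0.1549, 0.6037, 0.0092] → [-0.6294, 0.2890, -0.1745, -0.4039, -0.9131, -0.0554]
J5: z=[-0.4039, -0.9131, -0.0554] o=[-0.0617, 0.0566, 0.3163] → [-0.3187, 0.1529, -0.1976, -0.4039, -0.9131, -0.0554]
J6: z=[0.6636, -0.3341, 0.6693] o=[0.0012, 0.0333, 0.2422] → [-0.2775, -0.4231, 0.0640, 0.6636, -0.3341, 0.6693]
q̇ = J⁺·V = [-0.9040, 0.7500, -0.0680, 0.0590, 0.1600, 0.2990]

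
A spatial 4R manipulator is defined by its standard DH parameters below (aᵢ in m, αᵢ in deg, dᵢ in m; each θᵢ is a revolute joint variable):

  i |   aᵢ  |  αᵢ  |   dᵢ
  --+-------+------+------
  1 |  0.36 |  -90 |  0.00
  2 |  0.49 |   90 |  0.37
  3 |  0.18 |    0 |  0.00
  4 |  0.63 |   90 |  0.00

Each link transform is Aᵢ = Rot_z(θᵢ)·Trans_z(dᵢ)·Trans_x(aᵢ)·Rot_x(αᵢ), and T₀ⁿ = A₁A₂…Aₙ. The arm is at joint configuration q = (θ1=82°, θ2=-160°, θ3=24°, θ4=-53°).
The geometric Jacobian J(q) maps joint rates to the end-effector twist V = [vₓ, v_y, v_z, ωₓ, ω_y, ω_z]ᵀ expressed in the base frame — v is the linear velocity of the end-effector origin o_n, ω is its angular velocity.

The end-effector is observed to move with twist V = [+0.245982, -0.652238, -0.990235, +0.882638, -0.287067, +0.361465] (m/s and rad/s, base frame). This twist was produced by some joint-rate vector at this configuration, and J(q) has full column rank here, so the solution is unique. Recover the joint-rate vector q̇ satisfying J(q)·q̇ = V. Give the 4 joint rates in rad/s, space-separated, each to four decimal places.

o_n = [-0.2440, -0.7461, 0.4123]
J₁: ẑ×o_n = [0.7461, -0.2440, 0.0000], ω = ẑ
J2: z=[-0.9903, 0.1392, 0.0000] o=[0.0501, 0.3565, 0.0000] → [0.0574, 0.4083, 1.1328, -0.9903, 0.1392, 0.0000]
J3: z=[-0.0476, -0.3387, -0.9397] o=[-0.3804, -0.0480, 0.1676] → [-0.7389, -0.1165, 0.0794, -0.0476, -0.3387, -0.9397]
J4: z=[-0.0476, -0.3387, -0.9397] o=[-0.4744, -0.1908, 0.2238] → [-0.5856, -0.2075, 0.1045, -0.0476, -0.3387, -0.9397]
q̇ = J⁺·V = [0.8050, -0.9140, 0.1680, 0.3040]

0.8050 -0.9140 0.1680 0.3040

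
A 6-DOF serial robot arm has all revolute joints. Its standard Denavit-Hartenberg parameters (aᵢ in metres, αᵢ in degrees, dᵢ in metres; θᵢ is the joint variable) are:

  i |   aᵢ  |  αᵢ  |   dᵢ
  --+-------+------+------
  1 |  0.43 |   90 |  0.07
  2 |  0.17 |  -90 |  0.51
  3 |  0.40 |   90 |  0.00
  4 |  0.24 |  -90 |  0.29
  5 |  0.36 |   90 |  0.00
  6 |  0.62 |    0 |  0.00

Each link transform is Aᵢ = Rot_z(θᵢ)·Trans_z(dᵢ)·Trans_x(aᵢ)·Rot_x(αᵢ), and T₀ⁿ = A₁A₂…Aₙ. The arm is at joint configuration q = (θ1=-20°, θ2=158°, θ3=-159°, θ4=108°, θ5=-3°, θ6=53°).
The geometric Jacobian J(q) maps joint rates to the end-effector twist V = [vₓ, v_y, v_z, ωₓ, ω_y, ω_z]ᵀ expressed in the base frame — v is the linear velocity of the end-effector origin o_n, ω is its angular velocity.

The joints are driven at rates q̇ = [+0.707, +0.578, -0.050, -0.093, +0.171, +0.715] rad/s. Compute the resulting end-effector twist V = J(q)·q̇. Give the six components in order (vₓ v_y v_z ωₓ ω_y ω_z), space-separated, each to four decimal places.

0.2532 -0.3909 -0.0113 0.1389 0.0090 0.8048

o_n = [-0.2392, 0.0122, -0.4959]
J₁: ẑ×o_n = [-0.0122, -0.2392, 0.0000], ω = ẑ
J2: z=[-0.3420, -0.9397, 0.0000] o=[0.4041, -0.1471, 0.0700] → [0.5318, -0.1935, -0.6589, -0.3420, -0.9397, 0.0000]
J3: z=[-0.3520, 0.1281, -0.9272] o=[0.0815, -0.5724, 0.1337] → [0.4614, 0.0758, -0.1647, -0.3520, 0.1281, -0.9272]
J4: z=[0.6315, 0.7636, -0.1342] o=[0.3579, -0.8255, -0.0062] → [-0.2615, 0.3894, 0.9850, 0.6315, 0.7636, -0.1342]
J5: z=[-0.5482, 0.5622, 0.6191] o=[0.4094, -0.5279, -0.2308] → [-0.4834, -0.5469, 0.0686, -0.5482, 0.5622, 0.6191]
J6: z=[0.6594, 0.7460, -0.0936] o=[0.2242, -0.3994, -0.5115] → [0.0502, 0.0331, 0.6171, 0.6594, 0.7460, -0.0936]
V = J·q̇ = [0.2532, -0.3909, -0.0113, 0.1389, 0.0090, 0.8048]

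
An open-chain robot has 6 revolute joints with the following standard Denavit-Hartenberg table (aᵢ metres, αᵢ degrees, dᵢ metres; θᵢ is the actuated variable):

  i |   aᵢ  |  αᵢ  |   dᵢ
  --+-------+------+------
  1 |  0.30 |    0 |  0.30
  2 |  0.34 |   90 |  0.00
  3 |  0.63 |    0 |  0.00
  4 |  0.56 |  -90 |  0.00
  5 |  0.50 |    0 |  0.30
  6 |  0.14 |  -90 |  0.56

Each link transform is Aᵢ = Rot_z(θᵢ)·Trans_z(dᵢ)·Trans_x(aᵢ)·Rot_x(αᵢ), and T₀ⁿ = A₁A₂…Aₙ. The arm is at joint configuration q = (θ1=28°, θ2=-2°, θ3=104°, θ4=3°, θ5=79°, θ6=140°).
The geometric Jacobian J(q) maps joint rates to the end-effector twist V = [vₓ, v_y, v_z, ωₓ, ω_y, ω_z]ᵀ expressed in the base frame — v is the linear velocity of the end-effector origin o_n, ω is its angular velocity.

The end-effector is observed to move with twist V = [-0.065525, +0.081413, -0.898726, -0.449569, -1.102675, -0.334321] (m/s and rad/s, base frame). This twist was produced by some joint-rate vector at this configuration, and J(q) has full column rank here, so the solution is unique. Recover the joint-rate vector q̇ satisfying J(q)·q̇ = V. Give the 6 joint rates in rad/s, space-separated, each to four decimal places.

0.3550 -0.4180 -0.2040 0.9980 0.4860 0.4420

o_n = [-0.6259, 0.1544, 1.1826]
J₁: ẑ×o_n = [-0.1544, -0.6259, 0.0000], ω = ẑ
J2: z=[0.0000, 0.0000, 1.0000] o=[0.2649, 0.1408, 0.3000] → [-0.0136, -0.8908, 0.0000, 0.0000, 0.0000, 1.0000]
J3: z=[0.4384, -0.8988, 0.0000] o=[0.5705, 0.2899, 0.3000] → [-0.7932, -0.3869, -1.1346, 0.4384, -0.8988, 0.0000]
J4: z=[0.4384, -0.8988, 0.0000] o=[0.4335, 0.2231, 0.9113] → [-0.2438, -0.1189, -0.9822, 0.4384, -0.8988, 0.0000]
J5: z=[-0.8595, -0.4192, -0.2924] o=[0.2863, 0.1513, 1.4468] → [0.1117, 0.0396, -0.3851, -0.8595, -0.4192, -0.2924]
J6: z=[-0.8595, -0.4192, -0.2924] o=[-0.2118, 0.4544, 1.4503] → [0.0245, -0.1091, 0.0843, -0.8595, -0.4192, -0.2924]
q̇ = J⁺·V = [0.3550, -0.4180, -0.2040, 0.9980, 0.4860, 0.4420]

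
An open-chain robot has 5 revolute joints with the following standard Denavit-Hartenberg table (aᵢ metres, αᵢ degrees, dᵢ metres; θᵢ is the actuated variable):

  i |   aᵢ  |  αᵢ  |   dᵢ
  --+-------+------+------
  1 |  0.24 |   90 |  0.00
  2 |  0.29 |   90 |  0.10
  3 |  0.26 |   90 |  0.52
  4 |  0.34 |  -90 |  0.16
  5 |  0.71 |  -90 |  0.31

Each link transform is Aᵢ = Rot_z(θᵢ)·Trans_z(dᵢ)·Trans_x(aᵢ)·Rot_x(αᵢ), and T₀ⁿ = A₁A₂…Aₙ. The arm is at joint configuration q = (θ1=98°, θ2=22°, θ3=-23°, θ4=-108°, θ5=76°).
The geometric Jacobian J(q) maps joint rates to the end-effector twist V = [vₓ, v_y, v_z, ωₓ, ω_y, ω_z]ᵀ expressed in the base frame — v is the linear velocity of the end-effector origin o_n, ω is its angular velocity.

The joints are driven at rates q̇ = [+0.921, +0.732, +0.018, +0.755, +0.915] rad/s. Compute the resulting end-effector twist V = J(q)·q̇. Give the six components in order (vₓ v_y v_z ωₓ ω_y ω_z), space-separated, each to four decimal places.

-1.1541 0.8226 0.1558 -0.3515 0.3242 1.3560

o_n = [0.2863, 1.0659, 0.3808]
J₁: ẑ×o_n = [-1.0659, 0.2863, 0.0000], ω = ẑ
J2: z=[0.9903, 0.1392, 0.0000] o=[-0.0334, 0.2377, 0.0000] → [0.0530, -0.3771, 0.7756, 0.9903, 0.1392, 0.0000]
J3: z=[-0.0521, 0.3710, -0.9272] o=[0.0282, 0.5178, 0.1086] → [0.6091, -0.2251, -0.1243, -0.0521, 0.3710, -0.9272]
J4: z=[-0.8611, -0.4869, -0.1464] o=[-0.1304, 0.9164, -0.2838] → [-0.3017, 0.5114, 0.0741, -0.8611, -0.4869, -0.1464]
J5: z=[-0.4648, 0.6375, 0.6145] o=[-0.1982, 0.6354, -0.0437] → [0.0061, 0.4950, -0.5089, -0.4648, 0.6375, 0.6145]
V = J·q̇ = [-1.1541, 0.8226, 0.1558, -0.3515, 0.3242, 1.3560]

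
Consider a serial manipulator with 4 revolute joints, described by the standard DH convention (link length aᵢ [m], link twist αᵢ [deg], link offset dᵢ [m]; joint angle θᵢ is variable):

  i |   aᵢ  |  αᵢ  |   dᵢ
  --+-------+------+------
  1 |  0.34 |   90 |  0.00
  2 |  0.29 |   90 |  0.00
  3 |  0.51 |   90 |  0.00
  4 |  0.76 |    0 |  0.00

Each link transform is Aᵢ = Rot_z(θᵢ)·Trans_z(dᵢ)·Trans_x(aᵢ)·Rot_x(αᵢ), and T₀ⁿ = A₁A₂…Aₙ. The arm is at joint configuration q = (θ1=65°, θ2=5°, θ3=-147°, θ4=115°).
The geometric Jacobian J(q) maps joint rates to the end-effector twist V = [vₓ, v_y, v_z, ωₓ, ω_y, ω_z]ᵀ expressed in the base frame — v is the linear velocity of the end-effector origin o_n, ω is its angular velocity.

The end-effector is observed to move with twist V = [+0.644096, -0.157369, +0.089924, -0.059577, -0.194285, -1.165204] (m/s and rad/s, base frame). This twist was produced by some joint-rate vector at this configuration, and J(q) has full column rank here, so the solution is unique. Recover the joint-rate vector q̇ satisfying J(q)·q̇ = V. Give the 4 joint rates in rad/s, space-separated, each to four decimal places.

-0.9910 -0.3040 0.1560 0.3960

o_n = [0.1313, 0.5249, -0.6747]
J₁: ẑ×o_n = [-0.5249, 0.1313, 0.0000], ω = ẑ
J2: z=[0.9063, -0.4226, 0.0000] o=[0.1437, 0.3081, 0.0000] → [0.2851, 0.6115, 0.1912, 0.9063, -0.4226, 0.0000]
J3: z=[0.0368, 0.0790, -0.9962] o=[0.2658, 0.5700, 0.0253] → [-0.1002, 0.1598, 0.0090, 0.0368, 0.0790, -0.9962]
J4: z=[0.5308, -0.8462, -0.0475] o=[-0.1660, 0.3012, -0.0120] → [0.5714, 0.3376, 0.3703, 0.5308, -0.8462, -0.0475]
q̇ = J⁺·V = [-0.9910, -0.3040, 0.1560, 0.3960]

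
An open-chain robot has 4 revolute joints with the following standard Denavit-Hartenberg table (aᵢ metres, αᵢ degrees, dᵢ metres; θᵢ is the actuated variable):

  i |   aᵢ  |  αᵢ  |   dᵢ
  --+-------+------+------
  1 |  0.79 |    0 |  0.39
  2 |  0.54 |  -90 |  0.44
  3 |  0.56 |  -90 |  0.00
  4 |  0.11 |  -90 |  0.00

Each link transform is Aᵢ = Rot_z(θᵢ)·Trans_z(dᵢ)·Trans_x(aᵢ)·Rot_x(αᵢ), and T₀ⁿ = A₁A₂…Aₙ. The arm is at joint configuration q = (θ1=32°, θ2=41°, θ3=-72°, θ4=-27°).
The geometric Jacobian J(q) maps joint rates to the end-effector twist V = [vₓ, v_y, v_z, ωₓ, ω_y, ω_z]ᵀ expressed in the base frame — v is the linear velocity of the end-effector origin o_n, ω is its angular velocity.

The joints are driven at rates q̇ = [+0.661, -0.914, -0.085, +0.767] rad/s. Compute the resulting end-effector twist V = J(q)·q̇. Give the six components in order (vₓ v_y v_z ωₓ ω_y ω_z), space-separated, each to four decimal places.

o_n = [0.8395, 1.1441, 1.4558]
J₁: ẑ×o_n = [-1.1441, 0.8395, 0.0000], ω = ẑ
J2: z=[0.0000, 0.0000, 1.0000] o=[0.6700, 0.4186, 0.3900] → [-0.7255, 0.1696, 0.0000, 0.0000, 0.0000, 1.0000]
J3: z=[-0.9563, 0.2924, 0.0000] o=[0.8278, 0.9350, 0.8300] → [0.1830, 0.5985, -0.2033, -0.9563, 0.2924, 0.0000]
J4: z=[0.2781, 0.9095, -0.3090] o=[0.8784, 1.1005, 1.3626] → [0.0982, -0.0139, 0.0475, 0.2781, 0.9095, -0.3090]
V = J·q̇ = [-0.0334, 0.3384, 0.0537, 0.2946, 0.6727, -0.4900]

-0.0334 0.3384 0.0537 0.2946 0.6727 -0.4900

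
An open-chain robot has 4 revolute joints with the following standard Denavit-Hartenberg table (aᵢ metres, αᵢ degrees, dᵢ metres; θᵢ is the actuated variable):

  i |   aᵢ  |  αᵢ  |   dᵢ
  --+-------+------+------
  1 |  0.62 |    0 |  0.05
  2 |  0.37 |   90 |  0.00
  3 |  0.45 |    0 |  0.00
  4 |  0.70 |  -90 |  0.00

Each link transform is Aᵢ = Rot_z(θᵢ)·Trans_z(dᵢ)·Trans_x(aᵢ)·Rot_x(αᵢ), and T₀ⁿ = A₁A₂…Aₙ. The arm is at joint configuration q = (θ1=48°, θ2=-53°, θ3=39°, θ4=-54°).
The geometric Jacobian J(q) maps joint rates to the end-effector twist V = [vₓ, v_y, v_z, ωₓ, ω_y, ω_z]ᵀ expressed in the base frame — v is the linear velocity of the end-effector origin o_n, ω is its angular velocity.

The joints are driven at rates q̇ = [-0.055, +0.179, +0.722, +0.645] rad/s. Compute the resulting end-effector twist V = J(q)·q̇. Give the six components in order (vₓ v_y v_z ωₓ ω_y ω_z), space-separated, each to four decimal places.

o_n = [1.8054, 0.3391, 0.1520]
J₁: ẑ×o_n = [-0.3391, 1.8054, 0.0000], ω = ẑ
J2: z=[0.0000, 0.0000, 1.0000] o=[0.4149, 0.4607, 0.0500] → [0.1217, 1.3906, -0.0000, 0.0000, 0.0000, 1.0000]
J3: z=[-0.0872, -0.9962, 0.0000] o=[0.7835, 0.4285, 0.0500] → [-0.1016, 0.0089, 1.0259, -0.0872, -0.9962, 0.0000]
J4: z=[-0.0872, -0.9962, 0.0000] o=[1.1318, 0.3980, 0.3332] → [0.1805, -0.0158, 0.6761, -0.0872, -0.9962, 0.0000]
V = J·q̇ = [0.0835, 0.1458, 1.1768, -0.1191, -1.3618, 0.1240]

0.0835 0.1458 1.1768 -0.1191 -1.3618 0.1240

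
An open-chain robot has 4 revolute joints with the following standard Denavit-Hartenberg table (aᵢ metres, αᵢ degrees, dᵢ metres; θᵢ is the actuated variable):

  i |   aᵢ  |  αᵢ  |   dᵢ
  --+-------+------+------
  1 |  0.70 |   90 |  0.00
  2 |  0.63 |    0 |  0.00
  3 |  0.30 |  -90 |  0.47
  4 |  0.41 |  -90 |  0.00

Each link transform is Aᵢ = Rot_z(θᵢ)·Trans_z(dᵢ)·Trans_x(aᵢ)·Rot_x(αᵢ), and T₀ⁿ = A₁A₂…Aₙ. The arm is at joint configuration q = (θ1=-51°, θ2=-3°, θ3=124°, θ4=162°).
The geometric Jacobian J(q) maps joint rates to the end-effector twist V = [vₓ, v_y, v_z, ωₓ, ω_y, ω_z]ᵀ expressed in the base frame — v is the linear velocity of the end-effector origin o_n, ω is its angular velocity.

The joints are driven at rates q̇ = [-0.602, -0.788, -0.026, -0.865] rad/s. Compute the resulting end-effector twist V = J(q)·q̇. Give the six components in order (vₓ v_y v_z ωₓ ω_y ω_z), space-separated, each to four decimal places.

-0.6028 -0.0354 -0.4395 1.0992 -0.0639 -0.1565

o_n = [0.5988, -1.2850, -0.1101]
J₁: ẑ×o_n = [1.2850, 0.5988, -0.0000], ω = ẑ
J2: z=[-0.7771, -0.6293, 0.0000] o=[0.4405, -0.5440, 0.0000] → [0.0693, -0.0855, 0.6755, -0.7771, -0.6293, 0.0000]
J3: z=[-0.7771, -0.6293, 0.0000] o=[0.8365, -1.0329, -0.0330] → [0.0485, -0.0599, 0.0463, -0.7771, -0.6293, 0.0000]
J4: z=[-0.5394, 0.6661, -0.5150] o=[0.3740, -1.2086, 0.2242] → [-0.2620, -0.2961, -0.1086, -0.5394, 0.6661, -0.5150]
V = J·q̇ = [-0.6028, -0.0354, -0.4395, 1.0992, -0.0639, -0.1565]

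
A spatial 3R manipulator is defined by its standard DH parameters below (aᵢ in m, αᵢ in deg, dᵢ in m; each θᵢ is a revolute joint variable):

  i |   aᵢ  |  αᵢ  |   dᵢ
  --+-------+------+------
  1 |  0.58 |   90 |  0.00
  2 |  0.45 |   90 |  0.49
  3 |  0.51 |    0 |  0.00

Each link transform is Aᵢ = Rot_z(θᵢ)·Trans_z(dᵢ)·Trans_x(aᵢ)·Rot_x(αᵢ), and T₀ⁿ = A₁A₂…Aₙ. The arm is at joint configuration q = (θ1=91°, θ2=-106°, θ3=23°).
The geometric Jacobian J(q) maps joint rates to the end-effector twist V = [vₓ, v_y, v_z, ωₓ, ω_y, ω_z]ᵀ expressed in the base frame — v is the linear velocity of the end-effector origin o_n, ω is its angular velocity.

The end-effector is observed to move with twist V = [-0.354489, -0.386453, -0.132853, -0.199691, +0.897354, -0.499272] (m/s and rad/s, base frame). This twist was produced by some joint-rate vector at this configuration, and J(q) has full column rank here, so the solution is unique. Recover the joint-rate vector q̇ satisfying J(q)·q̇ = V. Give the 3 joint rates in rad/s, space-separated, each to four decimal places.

-0.2410 -0.1840 -0.9370

o_n = [0.6835, 0.3385, -0.8838]
J₁: ẑ×o_n = [-0.3385, 0.6835, 0.0000], ω = ẑ
J2: z=[0.9998, 0.0175, 0.0000] o=[-0.0101, 0.5799, 0.0000] → [-0.0154, 0.8837, -0.2534, 0.9998, 0.0175, 0.0000]
J3: z=[0.0168, -0.9611, 0.2756] o=[0.4820, 0.4644, -0.4326] → [0.4684, 0.0631, 0.1916, 0.0168, -0.9611, 0.2756]
q̇ = J⁺·V = [-0.2410, -0.1840, -0.9370]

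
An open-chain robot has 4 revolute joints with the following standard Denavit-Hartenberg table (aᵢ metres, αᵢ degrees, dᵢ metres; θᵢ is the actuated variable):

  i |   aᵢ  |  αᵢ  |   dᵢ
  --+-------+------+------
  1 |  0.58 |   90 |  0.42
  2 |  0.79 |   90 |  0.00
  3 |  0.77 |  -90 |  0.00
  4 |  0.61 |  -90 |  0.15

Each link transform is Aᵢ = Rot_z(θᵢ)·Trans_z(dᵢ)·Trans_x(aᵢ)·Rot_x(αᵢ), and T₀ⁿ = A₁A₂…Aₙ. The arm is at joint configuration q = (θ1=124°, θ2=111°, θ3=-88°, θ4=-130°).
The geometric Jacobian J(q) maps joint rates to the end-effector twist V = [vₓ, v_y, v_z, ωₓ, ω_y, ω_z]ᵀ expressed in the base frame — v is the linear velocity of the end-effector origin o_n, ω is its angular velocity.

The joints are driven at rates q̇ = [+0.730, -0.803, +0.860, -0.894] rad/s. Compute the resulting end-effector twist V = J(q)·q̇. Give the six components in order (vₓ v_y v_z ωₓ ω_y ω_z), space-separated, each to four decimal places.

-0.0244 0.1528 0.0838 -1.3196 0.4646 0.2041

o_n = [-0.6860, 0.3511, 1.4773]
J₁: ẑ×o_n = [-0.3511, -0.6860, 0.0000], ω = ẑ
J2: z=[0.8290, 0.5592, 0.0000] o=[-0.3243, 0.4808, 0.4200] → [0.5912, -0.8765, 0.0947, 0.8290, 0.5592, 0.0000]
J3: z=[-0.5221, 0.7740, 0.3584] o=[-0.1660, 0.2461, 1.1575] → [0.2098, -0.0194, 0.3477, -0.5221, 0.7740, 0.3584]
J4: z=[0.2292, -0.2774, 0.9330] o=[-0.7986, -0.1922, 1.1826] → [-0.5886, 0.0375, 0.1557, 0.2292, -0.2774, 0.9330]
V = J·q̇ = [-0.0244, 0.1528, 0.0838, -1.3196, 0.4646, 0.2041]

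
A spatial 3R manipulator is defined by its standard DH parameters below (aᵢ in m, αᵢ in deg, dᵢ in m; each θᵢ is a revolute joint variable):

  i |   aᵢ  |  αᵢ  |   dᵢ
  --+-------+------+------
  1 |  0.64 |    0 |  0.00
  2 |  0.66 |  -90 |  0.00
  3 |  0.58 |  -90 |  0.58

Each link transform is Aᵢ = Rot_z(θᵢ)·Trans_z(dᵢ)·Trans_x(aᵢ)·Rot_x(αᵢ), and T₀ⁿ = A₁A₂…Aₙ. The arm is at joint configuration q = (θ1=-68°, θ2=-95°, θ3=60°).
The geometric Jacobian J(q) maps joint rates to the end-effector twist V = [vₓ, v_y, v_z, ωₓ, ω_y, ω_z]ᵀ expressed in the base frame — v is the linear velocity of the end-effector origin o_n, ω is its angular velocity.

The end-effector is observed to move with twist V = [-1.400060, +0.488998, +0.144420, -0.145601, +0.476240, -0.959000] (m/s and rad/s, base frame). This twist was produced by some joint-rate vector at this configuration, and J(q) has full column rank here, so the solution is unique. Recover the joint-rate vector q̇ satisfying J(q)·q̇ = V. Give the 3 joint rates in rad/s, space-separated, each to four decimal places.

-0.6110 -0.3480 -0.4980

o_n = [-0.4992, -1.4258, -0.5023]
J₁: ẑ×o_n = [1.4258, -0.4992, 0.0000], ω = ẑ
J2: z=[0.0000, 0.0000, 1.0000] o=[0.2397, -0.5934, 0.0000] → [0.8324, -0.7389, 0.0000, 0.0000, 0.0000, 1.0000]
J3: z=[0.2924, -0.9563, 0.0000] o=[-0.3914, -0.7864, 0.0000] → [0.4803, 0.1469, -0.2900, 0.2924, -0.9563, 0.0000]
q̇ = J⁺·V = [-0.6110, -0.3480, -0.4980]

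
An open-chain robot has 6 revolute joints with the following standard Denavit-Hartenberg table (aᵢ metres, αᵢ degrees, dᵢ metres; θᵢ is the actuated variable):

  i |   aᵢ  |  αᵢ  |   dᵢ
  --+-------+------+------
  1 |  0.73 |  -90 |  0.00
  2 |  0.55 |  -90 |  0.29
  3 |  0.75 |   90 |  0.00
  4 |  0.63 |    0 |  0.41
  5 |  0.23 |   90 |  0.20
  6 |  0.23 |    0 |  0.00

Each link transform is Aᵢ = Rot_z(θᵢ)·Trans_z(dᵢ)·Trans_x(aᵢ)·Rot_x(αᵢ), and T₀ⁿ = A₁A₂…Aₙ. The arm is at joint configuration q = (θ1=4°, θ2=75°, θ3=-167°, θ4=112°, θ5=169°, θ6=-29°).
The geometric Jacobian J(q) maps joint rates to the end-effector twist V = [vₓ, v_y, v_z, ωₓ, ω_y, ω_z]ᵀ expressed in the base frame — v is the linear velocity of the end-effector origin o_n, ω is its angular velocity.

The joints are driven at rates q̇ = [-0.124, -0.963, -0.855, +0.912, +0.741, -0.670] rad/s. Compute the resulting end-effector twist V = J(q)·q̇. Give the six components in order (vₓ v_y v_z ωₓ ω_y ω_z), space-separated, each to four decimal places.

o_n = [0.5405, -0.0239, 0.0966]
J₁: ẑ×o_n = [0.0239, 0.5405, -0.0000], ω = ẑ
J2: z=[-0.0698, 0.9976, 0.0000] o=[0.7282, 0.0509, 0.0000] → [0.0964, 0.0067, 0.1924, -0.0698, 0.9976, 0.0000]
J3: z=[-0.9636, -0.0674, -0.2588] o=[0.8500, 0.3501, -0.5313] → [-0.1391, 0.6851, 0.3396, -0.9636, -0.0674, -0.2588]
J4: z=[0.0099, -0.9761, 0.2173] o=[0.6495, 0.5053, 0.1746] → [0.1911, -0.0229, -0.1116, 0.0099, -0.9761, 0.2173]
J5: z=[0.0099, -0.9761, 0.2173] o=[0.1538, 0.0169, -0.1096] → [-0.1924, 0.0820, 0.3770, 0.0099, -0.9761, 0.2173]
J6: z=[0.4462, -0.1902, -0.8745] o=[0.3616, -0.1540, 0.0336] → [0.1018, -0.1846, 0.0921, 0.4462, -0.1902, -0.8745]
V = J·q̇ = [-0.0133, -0.4957, -0.3598, 0.6084, -2.3891, 1.0424]

-0.0133 -0.4957 -0.3598 0.6084 -2.3891 1.0424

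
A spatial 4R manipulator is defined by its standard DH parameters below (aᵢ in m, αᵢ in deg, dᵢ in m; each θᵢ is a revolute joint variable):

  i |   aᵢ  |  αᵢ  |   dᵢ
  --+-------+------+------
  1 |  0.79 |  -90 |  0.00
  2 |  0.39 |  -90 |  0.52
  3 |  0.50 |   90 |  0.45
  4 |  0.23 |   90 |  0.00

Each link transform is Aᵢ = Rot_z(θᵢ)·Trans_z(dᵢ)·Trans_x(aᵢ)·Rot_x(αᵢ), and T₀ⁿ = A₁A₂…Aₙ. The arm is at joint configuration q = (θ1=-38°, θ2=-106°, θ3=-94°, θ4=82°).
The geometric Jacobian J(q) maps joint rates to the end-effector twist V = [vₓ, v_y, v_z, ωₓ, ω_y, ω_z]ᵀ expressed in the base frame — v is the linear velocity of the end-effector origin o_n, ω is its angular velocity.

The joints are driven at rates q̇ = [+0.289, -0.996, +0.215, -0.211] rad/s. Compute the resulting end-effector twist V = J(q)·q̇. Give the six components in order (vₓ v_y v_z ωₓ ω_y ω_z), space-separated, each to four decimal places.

o_n = [1.7062, 0.0004, 0.5260]
J₁: ẑ×o_n = [-0.0004, 1.7062, 0.0000], ω = ẑ
J2: z=[0.6157, 0.7880, 0.0000] o=[0.6225, -0.4864, 0.0000] → [0.4145, -0.3239, -0.5542, 0.6157, 0.7880, 0.0000]
J3: z=[0.7575, -0.5918, 0.2756] o=[0.8580, -0.0104, 0.3749] → [-0.0924, 0.1193, 0.5102, 0.7575, -0.5918, 0.2756]
J4: z=[0.1737, -0.2243, -0.9589] o=[1.5135, 0.1104, 0.4654] → [-0.1191, -0.1953, 0.0241, 0.1737, -0.2243, -0.9589]
V = J·q̇ = [-0.4077, 0.8825, 0.6566, -0.4870, -0.8648, 0.5506]

-0.4077 0.8825 0.6566 -0.4870 -0.8648 0.5506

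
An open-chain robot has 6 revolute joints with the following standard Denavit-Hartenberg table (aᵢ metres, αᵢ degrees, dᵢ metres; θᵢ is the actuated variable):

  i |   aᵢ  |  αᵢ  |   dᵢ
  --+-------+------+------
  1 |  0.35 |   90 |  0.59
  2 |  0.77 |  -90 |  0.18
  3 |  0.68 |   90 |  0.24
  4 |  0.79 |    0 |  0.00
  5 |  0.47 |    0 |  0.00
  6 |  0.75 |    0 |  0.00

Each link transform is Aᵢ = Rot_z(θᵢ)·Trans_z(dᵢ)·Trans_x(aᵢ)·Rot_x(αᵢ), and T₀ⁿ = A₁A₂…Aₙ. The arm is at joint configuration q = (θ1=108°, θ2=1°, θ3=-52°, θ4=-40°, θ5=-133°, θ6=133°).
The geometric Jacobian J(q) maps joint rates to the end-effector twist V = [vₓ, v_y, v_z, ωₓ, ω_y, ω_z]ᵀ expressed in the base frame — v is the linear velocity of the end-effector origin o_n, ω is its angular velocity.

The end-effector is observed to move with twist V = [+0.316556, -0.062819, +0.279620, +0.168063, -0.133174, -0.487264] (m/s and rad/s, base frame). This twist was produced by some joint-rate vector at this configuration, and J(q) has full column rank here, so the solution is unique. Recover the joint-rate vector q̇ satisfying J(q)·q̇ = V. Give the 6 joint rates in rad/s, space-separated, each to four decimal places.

o_n = [0.5999, 2.2890, -0.1886]
J₁: ẑ×o_n = [-2.2890, 0.5999, 0.0000], ω = ẑ
J2: z=[0.9511, 0.3090, 0.0000] o=[-0.1082, 0.3329, 0.5900] → [-0.2406, 0.7405, 1.6416, 0.9511, 0.3090, 0.0000]
J3: z=[0.0054, -0.0166, 0.9998] o=[-0.1749, 1.1207, 0.6034] → [-1.1550, 0.7789, 0.0192, 0.0054, -0.0166, 0.9998]
J4: z=[0.8290, -0.5591, -0.0138] o=[0.2067, 1.6804, 0.8507] → [0.5894, 0.8562, 0.7244, 0.8290, -0.5591, -0.0138]
J5: z=[0.8290, -0.5591, -0.0138] o=[0.5424, 2.1905, 0.3495] → [0.3022, 0.4453, 0.1138, 0.8290, -0.5591, -0.0138]
J6: z=[0.8290, -0.5591, -0.0138] o=[0.2812, 1.8047, 0.2872] → [0.2727, 0.3901, 0.5796, 0.8290, -0.5591, -0.0138]
q̇ = J⁺·V = [0.4790, -0.0340, -0.9630, 0.7310, -0.2240, -0.2590]

0.4790 -0.0340 -0.9630 0.7310 -0.2240 -0.2590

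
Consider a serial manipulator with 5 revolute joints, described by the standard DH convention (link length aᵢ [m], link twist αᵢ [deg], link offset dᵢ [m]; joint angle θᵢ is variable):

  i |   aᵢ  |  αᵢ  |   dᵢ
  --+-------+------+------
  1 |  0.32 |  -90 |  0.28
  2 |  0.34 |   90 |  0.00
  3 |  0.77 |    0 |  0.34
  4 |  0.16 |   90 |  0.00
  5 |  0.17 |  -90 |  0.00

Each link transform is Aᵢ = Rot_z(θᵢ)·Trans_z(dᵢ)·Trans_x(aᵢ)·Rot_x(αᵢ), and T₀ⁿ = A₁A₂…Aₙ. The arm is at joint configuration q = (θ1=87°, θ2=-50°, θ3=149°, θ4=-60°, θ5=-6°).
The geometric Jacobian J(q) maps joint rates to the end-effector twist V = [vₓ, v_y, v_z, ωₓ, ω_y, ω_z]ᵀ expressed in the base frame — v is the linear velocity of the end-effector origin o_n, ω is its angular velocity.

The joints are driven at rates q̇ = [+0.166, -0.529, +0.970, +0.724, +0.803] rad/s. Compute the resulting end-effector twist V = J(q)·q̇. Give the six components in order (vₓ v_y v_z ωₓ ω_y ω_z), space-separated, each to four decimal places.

o_n = [-0.7313, -0.0907, 0.2464]
J₁: ẑ×o_n = [0.0907, -0.7313, 0.0000], ω = ẑ
J2: z=[-0.9986, 0.0523, 0.0000] o=[0.0167, 0.3196, 0.2800] → [-0.0018, -0.0336, 0.4489, -0.9986, 0.0523, 0.0000]
J3: z=[-0.0401, -0.7650, 0.6428] o=[0.0282, 0.5378, 0.5405] → [0.6290, -0.5000, -0.5558, -0.0401, -0.7650, 0.6428]
J4: z=[-0.0401, -0.7650, 0.6428] o=[-0.4037, -0.1252, 0.2534] → [-0.0168, -0.2109, -0.2520, -0.0401, -0.7650, 0.6428]
J5: z=[0.0511, 0.6409, 0.7659] o=[-0.5633, -0.1150, 0.2555] → [-0.0245, -0.1282, 0.1089, 0.0511, 0.6409, 0.7659]
V = J·q̇ = [0.5942, -0.8443, -0.8716, 0.5014, -0.8089, 1.8699]

0.5942 -0.8443 -0.8716 0.5014 -0.8089 1.8699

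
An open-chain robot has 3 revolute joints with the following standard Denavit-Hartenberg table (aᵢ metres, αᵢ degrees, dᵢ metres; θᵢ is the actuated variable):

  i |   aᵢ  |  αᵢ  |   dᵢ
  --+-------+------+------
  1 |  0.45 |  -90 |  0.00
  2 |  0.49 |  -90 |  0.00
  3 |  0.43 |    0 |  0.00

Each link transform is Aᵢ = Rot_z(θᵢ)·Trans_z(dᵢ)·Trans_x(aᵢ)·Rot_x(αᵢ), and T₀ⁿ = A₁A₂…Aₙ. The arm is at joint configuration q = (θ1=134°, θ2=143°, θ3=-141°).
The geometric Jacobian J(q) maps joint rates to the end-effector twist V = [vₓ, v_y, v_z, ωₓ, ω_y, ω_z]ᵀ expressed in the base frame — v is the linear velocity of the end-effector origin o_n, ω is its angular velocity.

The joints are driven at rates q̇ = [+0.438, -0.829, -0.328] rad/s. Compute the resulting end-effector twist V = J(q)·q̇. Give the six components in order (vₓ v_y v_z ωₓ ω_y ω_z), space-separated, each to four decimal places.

-0.0446 -0.0013 -0.0498 0.4592 0.7179 0.1760

o_n = [-0.4208, 0.0462, -0.0938]
J₁: ẑ×o_n = [-0.0462, -0.4208, 0.0000], ω = ẑ
J2: z=[-0.7193, -0.6947, 0.0000] o=[-0.3126, 0.3237, 0.0000] → [0.0651, -0.0675, 0.1244, -0.7193, -0.6947, 0.0000]
J3: z=[0.4181, -0.4329, 0.7986] o=[-0.0408, 0.0422, -0.2949] → [-0.0903, -0.3876, -0.1629, 0.4181, -0.4329, 0.7986]
V = J·q̇ = [-0.0446, -0.0013, -0.0498, 0.4592, 0.7179, 0.1760]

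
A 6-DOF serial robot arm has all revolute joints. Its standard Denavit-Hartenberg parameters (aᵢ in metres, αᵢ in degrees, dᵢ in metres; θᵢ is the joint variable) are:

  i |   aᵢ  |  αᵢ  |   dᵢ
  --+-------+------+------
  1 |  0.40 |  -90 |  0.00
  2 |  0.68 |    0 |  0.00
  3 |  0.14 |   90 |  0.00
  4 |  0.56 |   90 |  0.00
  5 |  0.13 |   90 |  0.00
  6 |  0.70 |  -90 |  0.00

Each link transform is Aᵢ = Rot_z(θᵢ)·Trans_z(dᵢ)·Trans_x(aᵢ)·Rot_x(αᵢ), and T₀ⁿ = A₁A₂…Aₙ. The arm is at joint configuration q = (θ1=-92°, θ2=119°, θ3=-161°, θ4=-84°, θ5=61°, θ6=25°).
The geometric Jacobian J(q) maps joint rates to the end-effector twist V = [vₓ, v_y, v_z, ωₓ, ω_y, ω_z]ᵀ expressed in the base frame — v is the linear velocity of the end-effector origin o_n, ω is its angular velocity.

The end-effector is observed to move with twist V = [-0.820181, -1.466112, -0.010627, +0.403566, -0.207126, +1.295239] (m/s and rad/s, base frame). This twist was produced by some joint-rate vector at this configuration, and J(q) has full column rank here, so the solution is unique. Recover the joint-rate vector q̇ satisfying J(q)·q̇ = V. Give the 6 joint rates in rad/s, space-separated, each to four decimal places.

o_n = [-0.9412, 0.4525, -0.1360]
J₁: ẑ×o_n = [-0.4525, -0.9412, 0.0000], ω = ẑ
J2: z=[0.9994, -0.0349, 0.0000] o=[-0.0140, -0.3998, 0.0000] → [0.0047, 0.1359, 0.8193, 0.9994, -0.0349, 0.0000]
J3: z=[0.9994, -0.0349, 0.0000] o=[-0.0025, -0.0703, -0.5947] → [-0.0160, -0.4585, 0.4897, 0.9994, -0.0349, 0.0000]
J4: z=[0.0234, 0.6687, 0.7431] o=[-0.0061, -0.1743, -0.5011] → [-0.2216, -0.7035, 0.6400, 0.0234, 0.6687, 0.7431]
J5: z=[-0.0787, 0.7423, -0.6655] o=[-0.5642, -0.1983, -0.4619] → [0.6750, 0.2765, 0.2286, -0.0787, 0.7423, -0.6655]
J6: z=[-0.8830, -0.3617, -0.2991] o=[-0.6244, -0.1250, -0.3730] → [0.0870, 0.3040, -0.6245, -0.8830, -0.3617, -0.2991]
q̇ = J⁺·V = [0.4960, -0.8110, 0.8240, 0.2850, -0.7160, -0.3710]

0.4960 -0.8110 0.8240 0.2850 -0.7160 -0.3710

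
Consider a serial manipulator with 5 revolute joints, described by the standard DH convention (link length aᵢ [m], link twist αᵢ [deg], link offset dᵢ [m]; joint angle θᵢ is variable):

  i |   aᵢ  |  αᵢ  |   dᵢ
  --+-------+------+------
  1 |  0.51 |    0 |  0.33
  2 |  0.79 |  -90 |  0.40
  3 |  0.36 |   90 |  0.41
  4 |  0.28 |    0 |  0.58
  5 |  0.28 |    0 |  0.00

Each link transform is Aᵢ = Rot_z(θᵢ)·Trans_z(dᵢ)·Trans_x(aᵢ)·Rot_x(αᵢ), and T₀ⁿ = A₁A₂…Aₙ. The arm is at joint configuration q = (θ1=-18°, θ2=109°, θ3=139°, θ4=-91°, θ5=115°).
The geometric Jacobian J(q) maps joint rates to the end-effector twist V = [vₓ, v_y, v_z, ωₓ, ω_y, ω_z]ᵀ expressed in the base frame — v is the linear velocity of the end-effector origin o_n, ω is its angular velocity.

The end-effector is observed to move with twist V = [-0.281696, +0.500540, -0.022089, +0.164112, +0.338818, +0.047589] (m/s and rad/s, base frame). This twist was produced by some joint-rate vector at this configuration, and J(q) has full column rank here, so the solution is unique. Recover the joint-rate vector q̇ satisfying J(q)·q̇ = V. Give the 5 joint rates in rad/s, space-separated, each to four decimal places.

0.9920 -0.5580 -0.1700 0.2540 0.2580

o_n = [0.2288, 0.5475, -0.1085]
J₁: ẑ×o_n = [-0.5475, 0.2288, 0.0000], ω = ẑ
J2: z=[0.0000, 0.0000, 1.0000] o=[0.4850, -0.1576, 0.3300] → [-0.7051, -0.2563, 0.0000, 0.0000, 0.0000, 1.0000]
J3: z=[-0.9998, -0.0175, 0.0000] o=[0.4713, 0.6323, 0.7300] → [0.0146, -0.8384, 0.0805, -0.9998, -0.0175, 0.0000]
J4: z=[-0.0114, 0.6560, -0.7547] o=[0.0661, 0.3535, 0.4938] → [-0.2487, -0.1297, -0.1090, -0.0114, 0.6560, -0.7547]
J5: z=[-0.0114, 0.6560, -0.7547] o=[0.3393, 0.7425, 0.0593] → [-0.2573, 0.0815, 0.0747, -0.0114, 0.6560, -0.7547]
q̇ = J⁺·V = [0.9920, -0.5580, -0.1700, 0.2540, 0.2580]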